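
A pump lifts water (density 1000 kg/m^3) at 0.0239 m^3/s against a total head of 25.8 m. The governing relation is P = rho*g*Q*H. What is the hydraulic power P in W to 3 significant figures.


P = 1000 * 9.81 * 0.0239 * 25.8 = 6050 W
Therefore the hydraulic power P = 6050 W.


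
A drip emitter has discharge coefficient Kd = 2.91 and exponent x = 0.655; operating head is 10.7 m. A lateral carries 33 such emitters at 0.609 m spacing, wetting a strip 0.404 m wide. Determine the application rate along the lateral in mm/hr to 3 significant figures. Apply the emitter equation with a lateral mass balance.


Approach: apply the emitter equation with a lateral mass balance, q = Kd*h^x; Q = n*q; rate = Q/(n*spacing*width).
Step 1 — single emitter flow (q = Kd*h^x):
  q = 2.91 * 10.7^0.655 = 13.745 L/hr
Step 2 — total lateral flow: Q = 33 * 13.745 = 453.58 L/hr
Step 3 — wetted area: A = 33 * 0.609 * 0.404 = 8.1192 m^2
Step 4 — application rate: Q/A = 453.58/8.1192 = 55.9 mm/hr
Therefore the application rate along the lateral = 55.9 mm/hr.


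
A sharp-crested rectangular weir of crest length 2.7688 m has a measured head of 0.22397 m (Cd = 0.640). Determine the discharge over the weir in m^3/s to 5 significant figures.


Approach: apply the rectangular weir equation, Q = (2/3)*Cd*L*sqrt(2g)*H^1.5.
Q = (2/3)*0.640*2.7688*sqrt(2*9.81)*0.22397^1.5 = 0.55464 m^3/s
Therefore the discharge over the weir = 0.55464 m^3/s.


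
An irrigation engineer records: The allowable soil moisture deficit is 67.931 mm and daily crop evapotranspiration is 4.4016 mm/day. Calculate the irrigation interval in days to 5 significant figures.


Approach: apply the irrigation interval relation, interval = SMD / ETc.
interval = 67.931 / 4.4016 = 15.433 days
Therefore the irrigation interval = 15.433 days.


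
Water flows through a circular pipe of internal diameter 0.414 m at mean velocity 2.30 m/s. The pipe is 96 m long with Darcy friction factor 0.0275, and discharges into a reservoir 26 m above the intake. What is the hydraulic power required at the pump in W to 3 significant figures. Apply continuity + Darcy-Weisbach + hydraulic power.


Approach: apply continuity + Darcy-Weisbach + hydraulic power, Q = A*v; hf = f*(L/D)*(v^2/(2g)); H = static + hf; P = rho*g*Q*H.
Step 1 — flow rate (continuity, Q = A*v):
  A = pi*(0.414/2)^2 = 0.13461 m^2
  Q = 0.13461 * 2.30 = 0.30961 m^3/s
Step 2 — friction head loss (Darcy-Weisbach):
  hf = 0.0275 * (96/0.414) * (2.30^2 / (2*9.81))
  hf = 1.7193 m
Step 3 — total head: H = 26 + 1.7193 = 27.719 m
Step 4 — hydraulic power (P = rho*g*Q*H):
  P = 1000 * 9.81 * 0.30961 * 27.719 = 84200 W
Therefore the hydraulic power required at the pump = 84200 W.


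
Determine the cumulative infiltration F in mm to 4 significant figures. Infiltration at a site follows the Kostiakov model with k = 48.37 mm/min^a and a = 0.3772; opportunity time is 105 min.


Approach: apply the Kostiakov infiltration equation, F = k*t^a.
F = 48.37 * 105^0.3772 = 279.9 mm
Therefore the cumulative infiltration F = 279.9 mm.


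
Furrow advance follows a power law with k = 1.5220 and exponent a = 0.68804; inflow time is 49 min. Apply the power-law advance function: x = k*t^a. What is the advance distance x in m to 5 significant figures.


x = 1.5220 * 49^0.68804 = 22.148 m
Therefore the advance distance x = 22.148 m.


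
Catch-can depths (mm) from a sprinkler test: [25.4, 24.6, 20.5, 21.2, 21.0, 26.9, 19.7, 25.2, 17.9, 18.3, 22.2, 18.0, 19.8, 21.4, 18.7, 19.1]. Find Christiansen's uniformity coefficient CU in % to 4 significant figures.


Approach: apply Christiansen's uniformity coefficient, CU = (1 - mean_abs_deviation/mean)*100.
mean = 21.2437 mm
mean |d_i - mean| = 2.27969 mm
CU = (1 - 2.27969/21.2437)*100 = 89.27 %
Therefore Christiansen's uniformity coefficient CU = 89.27 %.


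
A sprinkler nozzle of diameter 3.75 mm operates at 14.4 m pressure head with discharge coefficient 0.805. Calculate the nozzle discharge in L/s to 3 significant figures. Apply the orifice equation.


Approach: apply the orifice equation, Q = Cd*A*sqrt(2*g*h), A = pi*(d/2)^2.
A = pi*(3.75e-3/2)^2 = 1.1045e-05 m^2
Q = 0.805 * 1.1045e-05 * sqrt(2*9.81*14.4) * 1000 = 0.149 L/s
Therefore the nozzle discharge = 0.149 L/s.


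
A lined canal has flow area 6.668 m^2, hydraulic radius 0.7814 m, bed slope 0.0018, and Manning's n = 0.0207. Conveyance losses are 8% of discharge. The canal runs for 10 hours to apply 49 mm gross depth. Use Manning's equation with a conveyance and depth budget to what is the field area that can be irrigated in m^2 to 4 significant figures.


Approach: apply Manning's equation with a conveyance and depth budget, Q = (1/n)*A*R^(2/3)*S^(1/2); Q_field = Q*(1-loss); Area = Q_field*t/(d/1000).
Step 1 — canal discharge (Manning's equation):
  Q = (1/0.0207) * 6.668 * 0.7814^(2/3) * 0.0018^(1/2) = 11.5943 m^3/s
Step 2 — delivered flow: Q_field = 11.5943*(1 - 8/100) = 10.6667 m^3/s
Step 3 — volume delivered: V = 10.6667 * 10*3600 = 384003 m^3
Step 4 — area served: A = V / (depth/1000) = 384003 / 0.049 = 7837000 m^2
Therefore the field area that can be irrigated = 7837000 m^2.


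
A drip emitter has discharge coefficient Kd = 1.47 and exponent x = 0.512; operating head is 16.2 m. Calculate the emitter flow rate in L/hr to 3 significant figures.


Approach: apply the emitter characteristic equation, q = Kd * h^x.
q = 1.47 * 16.2^0.512 = 6.12 L/hr
Therefore the emitter flow rate = 6.12 L/hr.


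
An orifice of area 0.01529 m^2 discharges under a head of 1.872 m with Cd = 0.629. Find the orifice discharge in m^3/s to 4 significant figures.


Approach: apply the orifice equation, Q = Cd*A*sqrt(2*g*h).
Q = 0.629 * 0.01529 * sqrt(2*9.81*1.872) = 0.05829 m^3/s
Therefore the orifice discharge = 0.05829 m^3/s.


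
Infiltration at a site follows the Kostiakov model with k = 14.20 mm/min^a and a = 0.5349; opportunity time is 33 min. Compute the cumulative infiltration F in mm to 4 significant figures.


Approach: apply the Kostiakov infiltration equation, F = k*t^a.
F = 14.20 * 33^0.5349 = 92.16 mm
Therefore the cumulative infiltration F = 92.16 mm.


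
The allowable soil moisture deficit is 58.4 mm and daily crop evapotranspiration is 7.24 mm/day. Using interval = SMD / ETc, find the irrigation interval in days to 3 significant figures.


interval = 58.4 / 7.24 = 8.07 days
Therefore the irrigation interval = 8.07 days.


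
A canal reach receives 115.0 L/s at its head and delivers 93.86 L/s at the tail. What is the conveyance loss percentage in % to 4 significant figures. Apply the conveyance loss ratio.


Approach: apply the conveyance loss ratio, loss% = ((Q_head - Q_tail)/Q_head)*100.
loss = ((115.0 - 93.86)/115.0)*100 = 18.38 %
Therefore the conveyance loss percentage = 18.38 %.


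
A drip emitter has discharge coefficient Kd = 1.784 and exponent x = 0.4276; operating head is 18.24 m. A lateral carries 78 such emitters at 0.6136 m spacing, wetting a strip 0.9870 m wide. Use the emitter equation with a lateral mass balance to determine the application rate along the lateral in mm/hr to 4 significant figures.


Approach: apply the emitter equation with a lateral mass balance, q = Kd*h^x; Q = n*q; rate = Q/(n*spacing*width).
Step 1 — single emitter flow (q = Kd*h^x):
  q = 1.784 * 18.24^0.4276 = 6.17460 L/hr
Step 2 — total lateral flow: Q = 78 * 6.17460 = 481.619 L/hr
Step 3 — wetted area: A = 78 * 0.6136 * 0.9870 = 47.2386 m^2
Step 4 — application rate: Q/A = 481.619/47.2386 = 10.20 mm/hr
Therefore the application rate along the lateral = 10.20 mm/hr.


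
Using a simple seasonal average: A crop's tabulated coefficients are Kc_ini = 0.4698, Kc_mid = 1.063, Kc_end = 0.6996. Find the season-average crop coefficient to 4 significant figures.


Approach: apply a simple seasonal average, Kc_avg = (Kc_ini + Kc_mid + Kc_end)/3.
Kc_avg = (0.4698 + 1.063 + 0.6996)/3 = 0.7441
Therefore the season-average crop coefficient = 0.7441.


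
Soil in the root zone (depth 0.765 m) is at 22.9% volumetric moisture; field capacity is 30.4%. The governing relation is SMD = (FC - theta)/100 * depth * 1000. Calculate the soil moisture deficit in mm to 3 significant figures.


SMD = (30.4 - 22.9)/100 * 0.765 * 1000 = 57.4 mm
Therefore the soil moisture deficit = 57.4 mm.


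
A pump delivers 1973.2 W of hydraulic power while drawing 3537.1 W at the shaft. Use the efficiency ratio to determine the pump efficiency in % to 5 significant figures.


Approach: apply the efficiency ratio, eta = (P_out/P_in)*100.
eta = (1973.2 / 3537.1) * 100 = 55.786 %
Therefore the pump efficiency = 55.786 %.


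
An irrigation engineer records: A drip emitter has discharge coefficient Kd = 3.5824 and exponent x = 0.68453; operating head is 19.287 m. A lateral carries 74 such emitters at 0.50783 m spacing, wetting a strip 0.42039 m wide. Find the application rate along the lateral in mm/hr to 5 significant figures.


Approach: apply the emitter equation with a lateral mass balance, q = Kd*h^x; Q = n*q; rate = Q/(n*spacing*width).
Step 1 — single emitter flow (q = Kd*h^x):
  q = 3.5824 * 19.287^0.68453 = 27.16291 L/hr
Step 2 — total lateral flow: Q = 74 * 27.16291 = 2010.055 L/hr
Step 3 — wetted area: A = 74 * 0.50783 * 0.42039 = 15.79801 m^2
Step 4 — application rate: Q/A = 2010.055/15.79801 = 127.23 mm/hr
Therefore the application rate along the lateral = 127.23 mm/hr.


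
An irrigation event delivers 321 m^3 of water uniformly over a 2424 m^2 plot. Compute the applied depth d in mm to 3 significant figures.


Approach: apply depth from volume over area, d = (V/A)*1000.
d = (321 / 2424) * 1000 = 132 mm
Therefore the applied depth d = 132 mm.


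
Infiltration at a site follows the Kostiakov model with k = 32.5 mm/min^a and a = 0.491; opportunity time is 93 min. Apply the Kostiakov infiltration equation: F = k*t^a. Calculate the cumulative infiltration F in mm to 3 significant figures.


F = 32.5 * 93^0.491 = 301 mm
Therefore the cumulative infiltration F = 301 mm.


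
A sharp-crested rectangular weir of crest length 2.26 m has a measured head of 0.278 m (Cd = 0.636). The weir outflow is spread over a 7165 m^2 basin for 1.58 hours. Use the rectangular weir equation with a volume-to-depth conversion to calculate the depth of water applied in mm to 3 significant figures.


Approach: apply the rectangular weir equation with a volume-to-depth conversion, Q = (2/3)*Cd*L*sqrt(2g)*H^1.5; d = Q*t/A * 1000.
Step 1 — weir discharge:
  Q = (2/3)*0.636*2.26*sqrt(2*9.81)*0.278^1.5 = 0.62214 m^3/s
Step 2 — volume: V = 0.62214 * 1.58*3600 = 3538.8 m^3
Step 3 — depth: d = V/A * 1000 = 3538.8/7165 * 1000 = 494 mm
Therefore the depth of water applied = 494 mm.


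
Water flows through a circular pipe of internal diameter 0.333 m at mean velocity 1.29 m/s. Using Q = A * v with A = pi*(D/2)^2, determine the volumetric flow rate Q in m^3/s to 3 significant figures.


A = pi*(0.333/2)^2 = 0.087092 m^2
Q = 0.087092 * 1.29 = 0.112 m^3/s
Therefore the volumetric flow rate Q = 0.112 m^3/s.


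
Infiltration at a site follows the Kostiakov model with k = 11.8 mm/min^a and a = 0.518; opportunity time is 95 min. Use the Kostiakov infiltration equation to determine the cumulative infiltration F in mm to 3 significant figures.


Approach: apply the Kostiakov infiltration equation, F = k*t^a.
F = 11.8 * 95^0.518 = 125 mm
Therefore the cumulative infiltration F = 125 mm.


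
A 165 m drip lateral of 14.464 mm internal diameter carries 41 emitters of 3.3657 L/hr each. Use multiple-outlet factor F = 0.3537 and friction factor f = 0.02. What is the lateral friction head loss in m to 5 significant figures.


Approach: apply Darcy-Weisbach with the multiple-outlet F-factor, Q = n*q/(3600*1000) m^3/s; v = Q/A; hf = F*f*(L/D)*(v^2/(2g)).
Q = 41*3.3657/(3600*1000) = 3.833158e-05 m^3/s
A = pi*(14.464e-3/2)^2 = 1.643110e-04 m^2, so v = Q/A = 0.2332867 m/s
hf = 0.3537*0.02*(165/0.014464)*(0.2332867^2/(2*9.81)) = 0.22384 m
Therefore the lateral friction head loss = 0.22384 m.


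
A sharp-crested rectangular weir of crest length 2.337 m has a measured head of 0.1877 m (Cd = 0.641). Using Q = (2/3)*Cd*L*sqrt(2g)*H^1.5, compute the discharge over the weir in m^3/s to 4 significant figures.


Q = (2/3)*0.641*2.337*sqrt(2*9.81)*0.1877^1.5 = 0.3597 m^3/s
Therefore the discharge over the weir = 0.3597 m^3/s.


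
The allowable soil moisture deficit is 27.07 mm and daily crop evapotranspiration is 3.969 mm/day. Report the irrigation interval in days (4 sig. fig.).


Approach: apply the irrigation interval relation, interval = SMD / ETc.
interval = 27.07 / 3.969 = 6.820 days
Therefore the irrigation interval = 6.820 days.


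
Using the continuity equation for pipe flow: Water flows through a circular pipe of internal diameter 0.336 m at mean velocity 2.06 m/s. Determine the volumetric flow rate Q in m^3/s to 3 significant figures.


Approach: apply the continuity equation for pipe flow, Q = A * v with A = pi*(D/2)^2.
A = pi*(0.336/2)^2 = 0.088668 m^2
Q = 0.088668 * 2.06 = 0.183 m^3/s
Therefore the volumetric flow rate Q = 0.183 m^3/s.


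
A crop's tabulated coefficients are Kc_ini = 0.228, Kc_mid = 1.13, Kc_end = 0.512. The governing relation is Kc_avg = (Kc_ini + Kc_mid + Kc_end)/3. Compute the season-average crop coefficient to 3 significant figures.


Kc_avg = (0.228 + 1.13 + 0.512)/3 = 0.623
Therefore the season-average crop coefficient = 0.623.


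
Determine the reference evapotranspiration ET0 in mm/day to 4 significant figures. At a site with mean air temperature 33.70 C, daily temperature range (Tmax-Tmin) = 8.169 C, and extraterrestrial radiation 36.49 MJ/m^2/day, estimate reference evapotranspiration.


Approach: apply the Hargreaves-Samani method, ET0 = 0.0023*(Tmean+17.8)*sqrt(Tmax-Tmin)*0.408*Ra.
ET0 = 0.0023*(33.70+17.8)*sqrt(8.169)*0.408*36.49 = 5.040 mm/day
Therefore the reference evapotranspiration ET0 = 5.040 mm/day.


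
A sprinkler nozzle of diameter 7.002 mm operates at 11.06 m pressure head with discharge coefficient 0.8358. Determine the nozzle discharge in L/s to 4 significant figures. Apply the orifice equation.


Approach: apply the orifice equation, Q = Cd*A*sqrt(2*g*h), A = pi*(d/2)^2.
A = pi*(7.002e-3/2)^2 = 3.85065e-05 m^2
Q = 0.8358 * 3.85065e-05 * sqrt(2*9.81*11.06) * 1000 = 0.4741 L/s
Therefore the nozzle discharge = 0.4741 L/s.


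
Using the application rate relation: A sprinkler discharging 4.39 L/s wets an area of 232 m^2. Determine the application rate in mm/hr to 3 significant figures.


Approach: apply the application rate relation, rate = (Q/A)*3600.
rate = (4.39 / 232) * 3600 = 68.1 mm/hr
Therefore the application rate = 68.1 mm/hr.


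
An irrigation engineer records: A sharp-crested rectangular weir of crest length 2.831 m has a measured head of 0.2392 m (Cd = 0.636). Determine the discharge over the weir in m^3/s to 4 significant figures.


Approach: apply the rectangular weir equation, Q = (2/3)*Cd*L*sqrt(2g)*H^1.5.
Q = (2/3)*0.636*2.831*sqrt(2*9.81)*0.2392^1.5 = 0.6220 m^3/s
Therefore the discharge over the weir = 0.6220 m^3/s.


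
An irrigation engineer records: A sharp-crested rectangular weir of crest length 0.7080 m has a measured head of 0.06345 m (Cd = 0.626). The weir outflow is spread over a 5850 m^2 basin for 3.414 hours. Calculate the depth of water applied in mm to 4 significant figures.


Approach: apply the rectangular weir equation with a volume-to-depth conversion, Q = (2/3)*Cd*L*sqrt(2g)*H^1.5; d = Q*t/A * 1000.
Step 1 — weir discharge:
  Q = (2/3)*0.626*0.7080*sqrt(2*9.81)*0.06345^1.5 = 0.0209177 m^3/s
Step 2 — volume: V = 0.0209177 * 3.414*3600 = 257.087 m^3
Step 3 — depth: d = V/A * 1000 = 257.087/5850 * 1000 = 43.95 mm
Therefore the depth of water applied = 43.95 mm.


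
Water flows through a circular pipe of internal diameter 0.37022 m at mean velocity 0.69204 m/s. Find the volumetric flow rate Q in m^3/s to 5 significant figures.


Approach: apply the continuity equation for pipe flow, Q = A * v with A = pi*(D/2)^2.
A = pi*(0.37022/2)^2 = 0.1076489 m^2
Q = 0.1076489 * 0.69204 = 0.074497 m^3/s
Therefore the volumetric flow rate Q = 0.074497 m^3/s.


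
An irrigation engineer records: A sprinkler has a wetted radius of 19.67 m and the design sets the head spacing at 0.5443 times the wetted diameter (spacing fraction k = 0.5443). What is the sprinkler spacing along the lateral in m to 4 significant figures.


Approach: apply the sprinkler spacing rule (spacing as a fraction of wetted diameter), S = k*(2*R).
S = 0.5443 * (2 * 19.67) = 21.41 m
Therefore the sprinkler spacing along the lateral = 21.41 m.


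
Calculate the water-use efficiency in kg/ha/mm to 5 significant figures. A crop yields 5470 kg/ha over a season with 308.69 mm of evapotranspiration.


Approach: apply the water-use efficiency ratio, WUE = yield/ET.
WUE = 5470 / 308.69 = 17.720 kg/ha/mm
Therefore the water-use efficiency = 17.720 kg/ha/mm.


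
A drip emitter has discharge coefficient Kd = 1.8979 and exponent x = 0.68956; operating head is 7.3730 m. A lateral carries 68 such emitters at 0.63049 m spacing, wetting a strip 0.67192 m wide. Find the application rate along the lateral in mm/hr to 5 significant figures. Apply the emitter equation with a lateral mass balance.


Approach: apply the emitter equation with a lateral mass balance, q = Kd*h^x; Q = n*q; rate = Q/(n*spacing*width).
Step 1 — single emitter flow (q = Kd*h^x):
  q = 1.8979 * 7.3730^0.68956 = 7.526032 L/hr
Step 2 — total lateral flow: Q = 68 * 7.526032 = 511.7702 L/hr
Step 3 — wetted area: A = 68 * 0.63049 * 0.67192 = 28.80744 m^2
Step 4 — application rate: Q/A = 511.7702/28.80744 = 17.765 mm/hr
Therefore the application rate along the lateral = 17.765 mm/hr.


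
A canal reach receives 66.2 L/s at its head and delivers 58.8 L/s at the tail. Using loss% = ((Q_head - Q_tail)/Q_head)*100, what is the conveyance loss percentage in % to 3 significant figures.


loss = ((66.2 - 58.8)/66.2)*100 = 11.2 %
Therefore the conveyance loss percentage = 11.2 %.


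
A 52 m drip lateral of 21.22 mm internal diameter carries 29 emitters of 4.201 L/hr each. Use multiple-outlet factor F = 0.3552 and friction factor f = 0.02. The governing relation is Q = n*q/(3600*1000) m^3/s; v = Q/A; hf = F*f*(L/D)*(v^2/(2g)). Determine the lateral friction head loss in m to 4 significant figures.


Q = 29*4.201/(3600*1000) = 3.38414e-05 m^3/s
A = pi*(21.22e-3/2)^2 = 3.53656e-04 m^2, so v = Q/A = 0.0956902 m/s
hf = 0.3552*0.02*(52/0.02122)*(0.0956902^2/(2*9.81)) = 0.008125 m
Therefore the lateral friction head loss = 0.008125 m.


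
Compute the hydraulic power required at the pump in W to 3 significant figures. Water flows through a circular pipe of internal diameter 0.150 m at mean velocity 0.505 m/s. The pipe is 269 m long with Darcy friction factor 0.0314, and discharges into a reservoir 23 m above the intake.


Approach: apply continuity + Darcy-Weisbach + hydraulic power, Q = A*v; hf = f*(L/D)*(v^2/(2g)); H = static + hf; P = rho*g*Q*H.
Step 1 — flow rate (continuity, Q = A*v):
  A = pi*(0.150/2)^2 = 0.017671 m^2
  Q = 0.017671 * 0.505 = 0.0089241 m^3/s
Step 2 — friction head loss (Darcy-Weisbach):
  hf = 0.0314 * (269/0.150) * (0.505^2 / (2*9.81))
  hf = 0.73194 m
Step 3 — total head: H = 23 + 0.73194 = 23.732 m
Step 4 — hydraulic power (P = rho*g*Q*H):
  P = 1000 * 9.81 * 0.0089241 * 23.732 = 2080 W
Therefore the hydraulic power required at the pump = 2080 W.


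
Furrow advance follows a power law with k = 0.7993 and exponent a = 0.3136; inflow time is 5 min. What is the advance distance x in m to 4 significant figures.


Approach: apply the power-law advance function, x = k*t^a.
x = 0.7993 * 5^0.3136 = 1.324 m
Therefore the advance distance x = 1.324 m.


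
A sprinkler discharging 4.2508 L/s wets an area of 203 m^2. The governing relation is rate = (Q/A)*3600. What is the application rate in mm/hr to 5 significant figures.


rate = (4.2508 / 203) * 3600 = 75.384 mm/hr
Therefore the application rate = 75.384 mm/hr.


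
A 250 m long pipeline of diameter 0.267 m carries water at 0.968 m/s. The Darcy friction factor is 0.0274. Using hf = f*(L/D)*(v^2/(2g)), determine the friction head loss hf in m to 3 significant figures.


hf = 0.0274 * (250/0.267) * (0.968^2 / (2*9.81))
hf = 1.23 m
Therefore the friction head loss hf = 1.23 m.


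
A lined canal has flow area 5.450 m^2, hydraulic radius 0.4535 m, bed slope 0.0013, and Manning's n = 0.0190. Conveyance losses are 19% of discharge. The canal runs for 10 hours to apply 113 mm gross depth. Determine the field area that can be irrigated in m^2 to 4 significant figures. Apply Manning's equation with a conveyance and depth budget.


Approach: apply Manning's equation with a conveyance and depth budget, Q = (1/n)*A*R^(2/3)*S^(1/2); Q_field = Q*(1-loss); Area = Q_field*t/(d/1000).
Step 1 — canal discharge (Manning's equation):
  Q = (1/0.0190) * 5.450 * 0.4535^(2/3) * 0.0013^(1/2) = 6.10473 m^3/s
Step 2 — delivered flow: Q_field = 6.10473*(1 - 19/100) = 4.94483 m^3/s
Step 3 — volume delivered: V = 4.94483 * 10*3600 = 178014 m^3
Step 4 — area served: A = V / (depth/1000) = 178014 / 0.113 = 1575000 m^2
Therefore the field area that can be irrigated = 1575000 m^2.


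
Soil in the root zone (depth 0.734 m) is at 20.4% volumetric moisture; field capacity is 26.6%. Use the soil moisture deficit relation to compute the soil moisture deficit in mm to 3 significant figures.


Approach: apply the soil moisture deficit relation, SMD = (FC - theta)/100 * depth * 1000.
SMD = (26.6 - 20.4)/100 * 0.734 * 1000 = 45.5 mm
Therefore the soil moisture deficit = 45.5 mm.


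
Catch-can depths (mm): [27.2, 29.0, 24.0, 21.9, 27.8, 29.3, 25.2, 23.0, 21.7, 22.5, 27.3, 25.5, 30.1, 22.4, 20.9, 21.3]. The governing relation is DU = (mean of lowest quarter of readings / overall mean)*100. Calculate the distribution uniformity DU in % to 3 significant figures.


sorted lowest 4 of 16: [20.9, 21.3, 21.7, 21.9] -> mean = 21.450 mm
overall mean = 24.944 mm
DU = (21.450/24.944)*100 = 86.0 %
Therefore the distribution uniformity DU = 86.0 %.


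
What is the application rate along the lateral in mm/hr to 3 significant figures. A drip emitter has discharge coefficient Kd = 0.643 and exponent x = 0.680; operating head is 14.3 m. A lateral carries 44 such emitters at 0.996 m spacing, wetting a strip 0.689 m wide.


Approach: apply the emitter equation with a lateral mass balance, q = Kd*h^x; Q = n*q; rate = Q/(n*spacing*width).
Step 1 — single emitter flow (q = Kd*h^x):
  q = 0.643 * 14.3^0.680 = 3.9250 L/hr
Step 2 — total lateral flow: Q = 44 * 3.9250 = 172.70 L/hr
Step 3 — wetted area: A = 44 * 0.996 * 0.689 = 30.195 m^2
Step 4 — application rate: Q/A = 172.70/30.195 = 5.72 mm/hr
Therefore the application rate along the lateral = 5.72 mm/hr.


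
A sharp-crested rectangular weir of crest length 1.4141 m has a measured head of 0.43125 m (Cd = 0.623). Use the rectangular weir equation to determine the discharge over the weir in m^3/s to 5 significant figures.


Approach: apply the rectangular weir equation, Q = (2/3)*Cd*L*sqrt(2g)*H^1.5.
Q = (2/3)*0.623*1.4141*sqrt(2*9.81)*0.43125^1.5 = 0.73675 m^3/s
Therefore the discharge over the weir = 0.73675 m^3/s.


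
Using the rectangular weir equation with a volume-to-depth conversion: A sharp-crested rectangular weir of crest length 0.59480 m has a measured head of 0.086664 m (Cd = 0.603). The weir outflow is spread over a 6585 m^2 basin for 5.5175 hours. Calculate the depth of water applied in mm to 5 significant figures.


Approach: apply the rectangular weir equation with a volume-to-depth conversion, Q = (2/3)*Cd*L*sqrt(2g)*H^1.5; d = Q*t/A * 1000.
Step 1 — weir discharge:
  Q = (2/3)*0.603*0.59480*sqrt(2*9.81)*0.086664^1.5 = 0.02702120 m^3/s
Step 2 — volume: V = 0.02702120 * 5.5175*3600 = 536.7221 m^3
Step 3 — depth: d = V/A * 1000 = 536.7221/6585 * 1000 = 81.507 mm
Therefore the depth of water applied = 81.507 mm.


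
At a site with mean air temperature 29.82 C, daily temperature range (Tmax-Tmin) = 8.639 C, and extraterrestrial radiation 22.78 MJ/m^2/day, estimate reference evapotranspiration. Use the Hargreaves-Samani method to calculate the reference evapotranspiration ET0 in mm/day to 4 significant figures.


Approach: apply the Hargreaves-Samani method, ET0 = 0.0023*(Tmean+17.8)*sqrt(Tmax-Tmin)*0.408*Ra.
ET0 = 0.0023*(29.82+17.8)*sqrt(8.639)*0.408*22.78 = 2.992 mm/day
Therefore the reference evapotranspiration ET0 = 2.992 mm/day.


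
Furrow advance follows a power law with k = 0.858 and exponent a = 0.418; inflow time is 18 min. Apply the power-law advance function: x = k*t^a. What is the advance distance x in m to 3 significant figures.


x = 0.858 * 18^0.418 = 2.87 m
Therefore the advance distance x = 2.87 m.


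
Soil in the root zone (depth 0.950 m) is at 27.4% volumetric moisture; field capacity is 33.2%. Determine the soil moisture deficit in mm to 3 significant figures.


Approach: apply the soil moisture deficit relation, SMD = (FC - theta)/100 * depth * 1000.
SMD = (33.2 - 27.4)/100 * 0.950 * 1000 = 55.1 mm
Therefore the soil moisture deficit = 55.1 mm.


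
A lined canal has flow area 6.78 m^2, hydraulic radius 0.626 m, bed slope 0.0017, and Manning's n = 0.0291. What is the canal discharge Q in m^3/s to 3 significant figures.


Approach: apply Manning's equation, Q = (1/n)*A*R^(2/3)*S^(1/2).
Q = (1/0.0291) * 6.78 * 0.626^(2/3) * 0.0017^(1/2) = 7.03 m^3/s
Therefore the canal discharge Q = 7.03 m^3/s.


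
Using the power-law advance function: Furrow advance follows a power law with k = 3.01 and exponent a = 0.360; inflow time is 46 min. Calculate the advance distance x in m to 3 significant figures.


Approach: apply the power-law advance function, x = k*t^a.
x = 3.01 * 46^0.360 = 11.9 m
Therefore the advance distance x = 11.9 m.


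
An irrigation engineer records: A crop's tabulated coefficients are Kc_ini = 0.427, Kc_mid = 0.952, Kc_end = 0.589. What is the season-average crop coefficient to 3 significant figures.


Approach: apply a simple seasonal average, Kc_avg = (Kc_ini + Kc_mid + Kc_end)/3.
Kc_avg = (0.427 + 0.952 + 0.589)/3 = 0.656
Therefore the season-average crop coefficient = 0.656.


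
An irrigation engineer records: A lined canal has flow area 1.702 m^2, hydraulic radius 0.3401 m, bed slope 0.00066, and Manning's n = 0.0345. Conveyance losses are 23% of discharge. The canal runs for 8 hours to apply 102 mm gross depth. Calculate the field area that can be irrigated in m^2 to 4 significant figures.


Approach: apply Manning's equation with a conveyance and depth budget, Q = (1/n)*A*R^(2/3)*S^(1/2); Q_field = Q*(1-loss); Area = Q_field*t/(d/1000).
Step 1 — canal discharge (Manning's equation):
  Q = (1/0.0345) * 1.702 * 0.3401^(2/3) * 0.00066^(1/2) = 0.617519 m^3/s
Step 2 — delivered flow: Q_field = 0.617519*(1 - 23/100) = 0.475489 m^3/s
Step 3 — volume delivered: V = 0.475489 * 8*3600 = 13694.1 m^3
Step 4 — area served: A = V / (depth/1000) = 13694.1 / 0.102 = 134300 m^2
Therefore the field area that can be irrigated = 134300 m^2.


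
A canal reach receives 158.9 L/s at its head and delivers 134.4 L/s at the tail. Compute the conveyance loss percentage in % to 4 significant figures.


Approach: apply the conveyance loss ratio, loss% = ((Q_head - Q_tail)/Q_head)*100.
loss = ((158.9 - 134.4)/158.9)*100 = 15.42 %
Therefore the conveyance loss percentage = 15.42 %.


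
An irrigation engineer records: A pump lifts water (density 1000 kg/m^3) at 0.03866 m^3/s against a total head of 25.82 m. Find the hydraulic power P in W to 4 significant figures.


Approach: apply the hydraulic power relation, P = rho*g*Q*H.
P = 1000 * 9.81 * 0.03866 * 25.82 = 9792 W
Therefore the hydraulic power P = 9792 W.


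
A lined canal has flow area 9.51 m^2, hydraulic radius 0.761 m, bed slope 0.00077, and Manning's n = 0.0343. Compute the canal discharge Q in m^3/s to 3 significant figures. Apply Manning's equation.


Approach: apply Manning's equation, Q = (1/n)*A*R^(2/3)*S^(1/2).
Q = (1/0.0343) * 9.51 * 0.761^(2/3) * 0.00077^(1/2) = 6.41 m^3/s
Therefore the canal discharge Q = 6.41 m^3/s.


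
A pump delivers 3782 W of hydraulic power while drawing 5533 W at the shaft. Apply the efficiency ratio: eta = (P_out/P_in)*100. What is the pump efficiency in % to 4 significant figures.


eta = (3782 / 5533) * 100 = 68.35 %
Therefore the pump efficiency = 68.35 %.


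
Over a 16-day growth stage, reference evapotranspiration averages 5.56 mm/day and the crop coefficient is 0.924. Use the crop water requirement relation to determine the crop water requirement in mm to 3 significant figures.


Approach: apply the crop water requirement relation, CWR = ET0 * Kc * days.
CWR = 5.56 * 0.924 * 16 = 82.2 mm
Therefore the crop water requirement = 82.2 mm.


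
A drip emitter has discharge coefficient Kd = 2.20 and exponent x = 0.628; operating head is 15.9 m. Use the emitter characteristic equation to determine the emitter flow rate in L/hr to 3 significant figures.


Approach: apply the emitter characteristic equation, q = Kd * h^x.
q = 2.20 * 15.9^0.628 = 12.5 L/hr
Therefore the emitter flow rate = 12.5 L/hr.


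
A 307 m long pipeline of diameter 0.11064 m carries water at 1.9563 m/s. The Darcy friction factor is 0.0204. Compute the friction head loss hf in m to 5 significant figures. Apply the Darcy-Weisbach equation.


Approach: apply the Darcy-Weisbach equation, hf = f*(L/D)*(v^2/(2g)).
hf = 0.0204 * (307/0.11064) * (1.9563^2 / (2*9.81))
hf = 11.042 m
Therefore the friction head loss hf = 11.042 m.


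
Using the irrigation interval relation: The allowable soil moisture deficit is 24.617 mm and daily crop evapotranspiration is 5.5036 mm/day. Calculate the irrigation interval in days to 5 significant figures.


Approach: apply the irrigation interval relation, interval = SMD / ETc.
interval = 24.617 / 5.5036 = 4.4729 days
Therefore the irrigation interval = 4.4729 days.


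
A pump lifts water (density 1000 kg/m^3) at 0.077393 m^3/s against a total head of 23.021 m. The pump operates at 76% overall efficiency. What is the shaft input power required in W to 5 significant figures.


Approach: apply hydraulic power then efficiency conversion, P = rho*g*Q*H; P_in = P/eta.
Step 1 — hydraulic power (P = rho*g*Q*H):
  P = 1000 * 9.81 * 0.077393 * 23.021 = 17478.13 W
Step 2 — input power: P_in = P/eta = 17478.13 / 0.76 = 22998 W
Therefore the shaft input power required = 22998 W.


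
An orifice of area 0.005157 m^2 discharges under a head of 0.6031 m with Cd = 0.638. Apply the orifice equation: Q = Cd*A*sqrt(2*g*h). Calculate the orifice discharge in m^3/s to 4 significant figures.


Q = 0.638 * 0.005157 * sqrt(2*9.81*0.6031) = 0.01132 m^3/s
Therefore the orifice discharge = 0.01132 m^3/s.


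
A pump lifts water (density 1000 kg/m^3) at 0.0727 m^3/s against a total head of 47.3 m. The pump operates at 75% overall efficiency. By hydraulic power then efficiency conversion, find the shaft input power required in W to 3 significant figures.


Approach: apply hydraulic power then efficiency conversion, P = rho*g*Q*H; P_in = P/eta.
Step 1 — hydraulic power (P = rho*g*Q*H):
  P = 1000 * 9.81 * 0.0727 * 47.3 = 33734 W
Step 2 — input power: P_in = P/eta = 33734 / 0.75 = 45000 W
Therefore the shaft input power required = 45000 W.


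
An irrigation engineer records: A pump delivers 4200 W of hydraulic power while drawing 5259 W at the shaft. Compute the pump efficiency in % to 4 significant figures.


Approach: apply the efficiency ratio, eta = (P_out/P_in)*100.
eta = (4200 / 5259) * 100 = 79.86 %
Therefore the pump efficiency = 79.86 %.


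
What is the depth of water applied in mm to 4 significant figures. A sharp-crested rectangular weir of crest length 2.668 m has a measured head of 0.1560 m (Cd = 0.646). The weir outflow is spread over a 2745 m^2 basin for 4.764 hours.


Approach: apply the rectangular weir equation with a volume-to-depth conversion, Q = (2/3)*Cd*L*sqrt(2g)*H^1.5; d = Q*t/A * 1000.
Step 1 — weir discharge:
  Q = (2/3)*0.646*2.668*sqrt(2*9.81)*0.1560^1.5 = 0.313591 m^3/s
Step 2 — volume: V = 0.313591 * 4.764*3600 = 5378.21 m^3
Step 3 — depth: d = V/A * 1000 = 5378.21/2745 * 1000 = 1959 mm
Therefore the depth of water applied = 1959 mm.


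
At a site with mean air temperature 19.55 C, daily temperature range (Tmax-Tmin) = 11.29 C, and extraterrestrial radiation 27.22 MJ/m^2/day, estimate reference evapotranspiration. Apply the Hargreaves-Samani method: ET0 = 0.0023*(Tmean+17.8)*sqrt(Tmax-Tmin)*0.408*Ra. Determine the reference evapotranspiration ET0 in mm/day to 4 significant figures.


ET0 = 0.0023*(19.55+17.8)*sqrt(11.29)*0.408*27.22 = 3.206 mm/day
Therefore the reference evapotranspiration ET0 = 3.206 mm/day.


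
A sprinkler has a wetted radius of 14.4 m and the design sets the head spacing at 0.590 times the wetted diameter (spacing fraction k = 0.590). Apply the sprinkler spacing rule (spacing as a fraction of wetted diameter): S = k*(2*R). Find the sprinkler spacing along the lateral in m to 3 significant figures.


S = 0.590 * (2 * 14.4) = 17.0 m
Therefore the sprinkler spacing along the lateral = 17.0 m.


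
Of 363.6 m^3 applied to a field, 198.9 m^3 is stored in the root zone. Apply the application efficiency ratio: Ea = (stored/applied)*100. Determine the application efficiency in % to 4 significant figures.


Ea = (198.9/363.6)*100 = 54.70 %
Therefore the application efficiency = 54.70 %.


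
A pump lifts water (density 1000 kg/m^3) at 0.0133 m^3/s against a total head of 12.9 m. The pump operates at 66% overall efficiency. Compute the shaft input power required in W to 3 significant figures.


Approach: apply hydraulic power then efficiency conversion, P = rho*g*Q*H; P_in = P/eta.
Step 1 — hydraulic power (P = rho*g*Q*H):
  P = 1000 * 9.81 * 0.0133 * 12.9 = 1683.1 W
Step 2 — input power: P_in = P/eta = 1683.1 / 0.66 = 2550 W
Therefore the shaft input power required = 2550 W.


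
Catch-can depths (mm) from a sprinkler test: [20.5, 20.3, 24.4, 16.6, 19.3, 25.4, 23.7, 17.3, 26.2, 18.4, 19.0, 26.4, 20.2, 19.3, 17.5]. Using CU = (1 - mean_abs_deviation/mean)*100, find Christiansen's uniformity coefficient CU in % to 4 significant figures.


mean = 20.9667 mm
mean |d_i - mean| = 2.83556 mm
CU = (1 - 2.83556/20.9667)*100 = 86.48 %
Therefore Christiansen's uniformity coefficient CU = 86.48 %.


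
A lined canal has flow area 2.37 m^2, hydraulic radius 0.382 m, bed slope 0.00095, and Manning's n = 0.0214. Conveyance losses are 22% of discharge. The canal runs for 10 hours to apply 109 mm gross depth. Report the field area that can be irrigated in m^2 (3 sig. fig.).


Approach: apply Manning's equation with a conveyance and depth budget, Q = (1/n)*A*R^(2/3)*S^(1/2); Q_field = Q*(1-loss); Area = Q_field*t/(d/1000).
Step 1 — canal discharge (Manning's equation):
  Q = (1/0.0214) * 2.37 * 0.382^(2/3) * 0.00095^(1/2) = 1.7971 m^3/s
Step 2 — delivered flow: Q_field = 1.7971*(1 - 22/100) = 1.4017 m^3/s
Step 3 — volume delivered: V = 1.4017 * 10*3600 = 50463 m^3
Step 4 — area served: A = V / (depth/1000) = 50463 / 0.109 = 463000 m^2
Therefore the field area that can be irrigated = 463000 m^2.


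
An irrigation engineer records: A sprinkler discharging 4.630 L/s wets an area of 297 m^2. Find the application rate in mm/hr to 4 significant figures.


Approach: apply the application rate relation, rate = (Q/A)*3600.
rate = (4.630 / 297) * 3600 = 56.12 mm/hr
Therefore the application rate = 56.12 mm/hr.


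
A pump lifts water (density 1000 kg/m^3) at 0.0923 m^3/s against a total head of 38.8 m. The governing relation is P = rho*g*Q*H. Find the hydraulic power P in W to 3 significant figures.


P = 1000 * 9.81 * 0.0923 * 38.8 = 35100 W
Therefore the hydraulic power P = 35100 W.


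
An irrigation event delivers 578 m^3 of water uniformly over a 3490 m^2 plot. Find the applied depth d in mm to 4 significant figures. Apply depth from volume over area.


Approach: apply depth from volume over area, d = (V/A)*1000.
d = (578 / 3490) * 1000 = 165.6 mm
Therefore the applied depth d = 165.6 mm.


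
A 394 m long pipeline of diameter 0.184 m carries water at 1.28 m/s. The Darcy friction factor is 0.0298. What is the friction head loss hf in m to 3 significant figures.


Approach: apply the Darcy-Weisbach equation, hf = f*(L/D)*(v^2/(2g)).
hf = 0.0298 * (394/0.184) * (1.28^2 / (2*9.81))
hf = 5.33 m
Therefore the friction head loss hf = 5.33 m.


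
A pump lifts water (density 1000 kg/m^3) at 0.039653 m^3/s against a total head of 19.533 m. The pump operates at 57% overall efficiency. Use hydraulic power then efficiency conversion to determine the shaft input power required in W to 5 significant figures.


Approach: apply hydraulic power then efficiency conversion, P = rho*g*Q*H; P_in = P/eta.
Step 1 — hydraulic power (P = rho*g*Q*H):
  P = 1000 * 9.81 * 0.039653 * 19.533 = 7598.258 W
Step 2 — input power: P_in = P/eta = 7598.258 / 0.57 = 13330 W
Therefore the shaft input power required = 13330 W.


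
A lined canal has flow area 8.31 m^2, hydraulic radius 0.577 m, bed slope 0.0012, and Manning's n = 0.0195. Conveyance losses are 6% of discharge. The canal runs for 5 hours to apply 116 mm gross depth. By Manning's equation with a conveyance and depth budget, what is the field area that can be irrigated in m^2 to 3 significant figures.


Approach: apply Manning's equation with a conveyance and depth budget, Q = (1/n)*A*R^(2/3)*S^(1/2); Q_field = Q*(1-loss); Area = Q_field*t/(d/1000).
Step 1 — canal discharge (Manning's equation):
  Q = (1/0.0195) * 8.31 * 0.577^(2/3) * 0.0012^(1/2) = 10.232 m^3/s
Step 2 — delivered flow: Q_field = 10.232*(1 - 6/100) = 9.6176 m^3/s
Step 3 — volume delivered: V = 9.6176 * 5*3600 = 173120 m^3
Step 4 — area served: A = V / (depth/1000) = 173120 / 0.116 = 1490000 m^2
Therefore the field area that can be irrigated = 1490000 m^2.


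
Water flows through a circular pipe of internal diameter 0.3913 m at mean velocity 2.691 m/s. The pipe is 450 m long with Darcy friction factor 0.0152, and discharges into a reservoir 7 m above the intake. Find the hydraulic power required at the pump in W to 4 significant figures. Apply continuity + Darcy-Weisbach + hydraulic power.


Approach: apply continuity + Darcy-Weisbach + hydraulic power, Q = A*v; hf = f*(L/D)*(v^2/(2g)); H = static + hf; P = rho*g*Q*H.
Step 1 — flow rate (continuity, Q = A*v):
  A = pi*(0.3913/2)^2 = 0.120257 m^2
  Q = 0.120257 * 2.691 = 0.323611 m^3/s
Step 2 — friction head loss (Darcy-Weisbach):
  hf = 0.0152 * (450/0.3913) * (2.691^2 / (2*9.81))
  hf = 6.45171 m
Step 3 — total head: H = 7 + 6.45171 = 13.4517 m
Step 4 — hydraulic power (P = rho*g*Q*H):
  P = 1000 * 9.81 * 0.323611 * 13.4517 = 42700 W
Therefore the hydraulic power required at the pump = 42700 W.


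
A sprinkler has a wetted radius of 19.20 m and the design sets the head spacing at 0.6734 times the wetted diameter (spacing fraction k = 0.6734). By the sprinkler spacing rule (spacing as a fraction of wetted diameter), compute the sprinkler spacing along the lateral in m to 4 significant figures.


Approach: apply the sprinkler spacing rule (spacing as a fraction of wetted diameter), S = k*(2*R).
S = 0.6734 * (2 * 19.20) = 25.86 m
Therefore the sprinkler spacing along the lateral = 25.86 m.


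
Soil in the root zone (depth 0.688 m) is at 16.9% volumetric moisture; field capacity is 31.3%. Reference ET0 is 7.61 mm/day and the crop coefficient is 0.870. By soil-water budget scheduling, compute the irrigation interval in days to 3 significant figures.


Approach: apply soil-water budget scheduling, SMD = (FC-theta)/100*depth*1000; ETc = ET0*Kc; interval = SMD/ETc.
Step 1 — soil moisture deficit:
  SMD = (31.3 - 16.9)/100 * 0.688 * 1000 = 99.072 mm
Step 2 — daily crop ET (ETc = ET0*Kc):
  ETc = 7.61 * 0.870 = 6.6207 mm/day
Step 3 — irrigation interval (SMD/ETc):
  interval = 99.072 / 6.6207 = 15.0 days
Therefore the irrigation interval = 15.0 days.
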